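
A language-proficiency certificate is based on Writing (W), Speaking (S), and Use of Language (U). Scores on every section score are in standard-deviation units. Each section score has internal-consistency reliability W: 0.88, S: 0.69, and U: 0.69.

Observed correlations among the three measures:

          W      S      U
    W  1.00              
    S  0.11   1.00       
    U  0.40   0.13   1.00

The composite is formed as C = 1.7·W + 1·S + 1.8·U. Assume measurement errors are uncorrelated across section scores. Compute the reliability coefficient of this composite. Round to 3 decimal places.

0.841

Var(C) = 1.7² + 1 + 1.8² + 2·[1.7·0.11 + 3.06·0.40 + 1.8·0.13] = 7.13 + 3.29 = 10.42.
Under uncorrelated errors the observed covariances equal the true-score covariances, so only the own-variance terms attenuate.
True-score variance = [1.7²·0.88 + 0.69 + 1.8²·0.69] + 3.29 = 5.4688 + 3.29 = 8.7588.
Reliability = 8.7588 / 10.42 = 0.841.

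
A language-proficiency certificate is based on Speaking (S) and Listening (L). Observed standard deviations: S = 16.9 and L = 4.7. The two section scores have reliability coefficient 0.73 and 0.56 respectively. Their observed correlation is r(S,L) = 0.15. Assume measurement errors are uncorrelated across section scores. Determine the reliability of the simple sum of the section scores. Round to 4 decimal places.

Var(S+L) = 16.9² + 4.7² + 2·[16.9·4.7·0.15] = 307.7 + 23.829 = 331.529.
Under uncorrelated errors the observed covariances equal the true-score covariances, so only the own-variance terms attenuate.
True-score variance = [16.9²·0.73 + 4.7²·0.56] + 23.829 = 220.866 + 23.829 = 244.695.
Reliability = 244.695 / 331.529 = 0.7381.

0.7381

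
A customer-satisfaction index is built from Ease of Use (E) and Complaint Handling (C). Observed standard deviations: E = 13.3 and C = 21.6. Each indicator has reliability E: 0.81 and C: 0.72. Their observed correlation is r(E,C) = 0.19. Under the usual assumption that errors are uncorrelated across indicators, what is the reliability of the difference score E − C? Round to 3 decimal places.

Var(E−C) = 13.3² + 21.6² − 2·13.3·21.6·0.19 = 643.45 − 109.166 = 534.284.
Under uncorrelated errors the observed covariances equal the true-score covariances, so only the own-variance terms attenuate.
True-score variance = [13.3²·0.81 + 21.6²·0.72] − 109.166 = 479.204 − 109.166 = 370.038.
Reliability = 370.038 / 534.284 = 0.693.

0.693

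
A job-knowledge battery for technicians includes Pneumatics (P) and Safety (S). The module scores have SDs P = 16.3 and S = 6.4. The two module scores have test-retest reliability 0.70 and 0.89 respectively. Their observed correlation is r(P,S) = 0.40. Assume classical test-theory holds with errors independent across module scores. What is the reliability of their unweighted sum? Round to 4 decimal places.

Var(P+S) = 16.3² + 6.4² + 2·[16.3·6.4·0.40] = 306.65 + 83.456 = 390.106.
Because errors are independent across components, Cov(Tᵢ,Tⱼ) = Cov(Xᵢ,Xⱼ); the off-diagonal part of the true-score variance is the same as above.
True-score variance = [16.3²·0.70 + 6.4²·0.89] + 83.456 = 222.437 + 83.456 = 305.893.
Reliability = 305.893 / 390.106 = 0.7841.

0.7841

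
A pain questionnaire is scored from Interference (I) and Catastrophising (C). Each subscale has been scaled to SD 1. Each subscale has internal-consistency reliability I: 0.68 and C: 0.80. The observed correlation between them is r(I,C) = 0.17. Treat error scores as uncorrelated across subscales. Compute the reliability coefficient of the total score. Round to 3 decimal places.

0.778

Var(I+C) = 2 + 2·[0.17] = 2 + 0.34 = 2.34.
With uncorrelated errors the cross-covariances are all true-score covariance, so they carry over unchanged; only the diagonal terms shrink to ρᵢσᵢ².
True-score variance = [0.68 + 0.80] + 0.34 = 1.48 + 0.34 = 1.82.
Reliability = 1.82 / 2.34 = 0.778.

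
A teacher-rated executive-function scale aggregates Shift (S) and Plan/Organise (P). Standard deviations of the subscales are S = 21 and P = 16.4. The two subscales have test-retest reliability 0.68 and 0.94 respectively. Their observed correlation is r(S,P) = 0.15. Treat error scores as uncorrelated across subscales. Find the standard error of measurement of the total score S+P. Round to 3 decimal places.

12.540

Var(total) = 709.96 + 103.32 = 813.28.
True-score variance = 552.702 + 103.32 = 656.022, so reliability = 0.8066.
Error variance = 813.28 − 656.022 = 157.258; SEM = √157.258 = 12.540.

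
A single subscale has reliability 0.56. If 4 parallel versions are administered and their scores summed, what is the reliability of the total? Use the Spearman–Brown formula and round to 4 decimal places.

0.8358

ρ_k = kρ / (1 + (k−1)ρ) = 4·0.56 / (1 + 3·0.56) = 2.240 / 2.680 = 0.8358.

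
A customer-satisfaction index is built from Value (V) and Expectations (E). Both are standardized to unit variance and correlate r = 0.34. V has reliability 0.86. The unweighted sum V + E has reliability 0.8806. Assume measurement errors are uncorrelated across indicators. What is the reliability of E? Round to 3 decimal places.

Var(V+E) = 2 + 2·0.34 = 2.680.
True-score variance = ρ_V + ρ_E + 2·0.34, so 0.8806 = (0.86 + ρ_E + 0.68) / 2.680.
ρ_E = 0.8806·2.680 − 0.86 − 0.68 = 0.820.

0.820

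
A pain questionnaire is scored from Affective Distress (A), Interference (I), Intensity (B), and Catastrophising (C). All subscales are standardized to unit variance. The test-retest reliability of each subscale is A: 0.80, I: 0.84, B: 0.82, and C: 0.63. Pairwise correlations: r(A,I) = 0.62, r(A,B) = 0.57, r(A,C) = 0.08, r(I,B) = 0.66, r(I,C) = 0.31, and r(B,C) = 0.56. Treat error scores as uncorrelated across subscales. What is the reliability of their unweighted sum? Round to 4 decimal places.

0.9052

Var(A+I+B+C) = 4 + 2·[0.62 + 0.57 + 0.08 + 0.66 + 0.31 + 0.56] = 4 + 5.6 = 9.6.
Under uncorrelated errors the observed covariances equal the true-score covariances, so only the own-variance terms attenuate.
True-score variance = [0.80 + 0.84 + 0.82 + 0.63] + 5.6 = 3.09 + 5.6 = 8.69.
Reliability = 8.69 / 9.6 = 0.9052.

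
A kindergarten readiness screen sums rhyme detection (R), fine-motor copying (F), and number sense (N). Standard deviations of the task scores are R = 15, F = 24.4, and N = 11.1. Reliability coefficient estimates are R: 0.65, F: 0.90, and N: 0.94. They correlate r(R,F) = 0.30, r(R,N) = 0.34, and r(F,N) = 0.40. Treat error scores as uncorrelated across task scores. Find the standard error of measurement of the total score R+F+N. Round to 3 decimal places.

12.070

Var(total) = 943.57 + 549.492 = 1493.06.
True-score variance = 797.891 + 549.492 = 1347.38, so reliability = 0.9024.
Error variance = 1493.06 − 1347.38 = 145.679; SEM = √145.679 = 12.070.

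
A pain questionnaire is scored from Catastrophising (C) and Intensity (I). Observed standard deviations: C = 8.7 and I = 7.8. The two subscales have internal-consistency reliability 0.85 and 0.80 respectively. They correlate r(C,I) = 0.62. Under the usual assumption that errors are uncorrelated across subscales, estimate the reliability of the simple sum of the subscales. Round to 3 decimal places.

0.893

Var(C+I) = 8.7² + 7.8² + 2·[8.7·7.8·0.62] = 136.53 + 84.1464 = 220.676.
Under uncorrelated errors the observed covariances equal the true-score covariances, so only the own-variance terms attenuate.
True-score variance = [8.7²·0.85 + 7.8²·0.80] + 84.1464 = 113.008 + 84.1464 = 197.155.
Reliability = 197.155 / 220.676 = 0.893.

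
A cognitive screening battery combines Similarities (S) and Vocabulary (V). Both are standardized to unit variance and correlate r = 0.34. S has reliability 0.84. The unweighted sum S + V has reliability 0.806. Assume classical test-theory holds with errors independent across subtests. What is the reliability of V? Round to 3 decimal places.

Var(S+V) = 2 + 2·0.34 = 2.680.
True-score variance = ρ_S + ρ_V + 2·0.34, so 0.806 = (0.84 + ρ_V + 0.68) / 2.680.
ρ_V = 0.806·2.680 − 0.84 − 0.68 = 0.640.

0.640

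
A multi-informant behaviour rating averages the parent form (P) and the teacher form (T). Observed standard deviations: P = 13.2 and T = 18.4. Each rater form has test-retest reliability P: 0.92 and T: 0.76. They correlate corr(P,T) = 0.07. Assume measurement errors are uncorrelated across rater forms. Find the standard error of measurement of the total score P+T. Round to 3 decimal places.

9.757

Var(total) = 512.8 + 34.0032 = 546.803.
True-score variance = 417.606 + 34.0032 = 451.61, so reliability = 0.8259.
Error variance = 546.803 − 451.61 = 95.1936; SEM = √95.1936 = 9.757.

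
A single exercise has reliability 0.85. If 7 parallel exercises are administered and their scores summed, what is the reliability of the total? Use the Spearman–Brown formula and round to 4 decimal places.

ρ_k = kρ / (1 + (k−1)ρ) = 7·0.85 / (1 + 6·0.85) = 5.950 / 6.100 = 0.9754.

0.9754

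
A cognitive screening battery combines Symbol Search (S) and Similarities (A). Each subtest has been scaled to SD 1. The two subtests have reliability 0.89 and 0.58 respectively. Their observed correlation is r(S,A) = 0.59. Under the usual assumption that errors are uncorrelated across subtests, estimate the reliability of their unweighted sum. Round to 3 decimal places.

Var(S+A) = 2 + 2·[0.59] = 2 + 1.18 = 3.18.
With uncorrelated errors the cross-covariances are all true-score covariance, so they carry over unchanged; only the diagonal terms shrink to ρᵢσᵢ².
True-score variance = [0.89 + 0.58] + 1.18 = 1.47 + 1.18 = 2.65.
Reliability = 2.65 / 3.18 = 0.833.

0.833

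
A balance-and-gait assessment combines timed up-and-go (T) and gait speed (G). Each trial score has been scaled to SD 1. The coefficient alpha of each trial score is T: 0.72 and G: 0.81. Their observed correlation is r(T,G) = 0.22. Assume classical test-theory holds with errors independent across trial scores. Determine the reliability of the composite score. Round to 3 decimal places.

Var(T+G) = 2 + 2·[0.22] = 2 + 0.44 = 2.44.
Because errors are independent across components, Cov(Tᵢ,Tⱼ) = Cov(Xᵢ,Xⱼ); the off-diagonal part of the true-score variance is the same as above.
True-score variance = [0.72 + 0.81] + 0.44 = 1.53 + 0.44 = 1.97.
Reliability = 1.97 / 2.44 = 0.807.

0.807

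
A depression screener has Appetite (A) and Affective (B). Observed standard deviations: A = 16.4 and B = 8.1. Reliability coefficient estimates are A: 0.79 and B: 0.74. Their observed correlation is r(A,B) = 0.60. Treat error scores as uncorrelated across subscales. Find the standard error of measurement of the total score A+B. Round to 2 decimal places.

8.58

Var(total) = 334.57 + 159.408 = 493.978.
True-score variance = 261.03 + 159.408 = 420.438, so reliability = 0.8511.
Error variance = 493.978 − 420.438 = 73.5402; SEM = √73.5402 = 8.58.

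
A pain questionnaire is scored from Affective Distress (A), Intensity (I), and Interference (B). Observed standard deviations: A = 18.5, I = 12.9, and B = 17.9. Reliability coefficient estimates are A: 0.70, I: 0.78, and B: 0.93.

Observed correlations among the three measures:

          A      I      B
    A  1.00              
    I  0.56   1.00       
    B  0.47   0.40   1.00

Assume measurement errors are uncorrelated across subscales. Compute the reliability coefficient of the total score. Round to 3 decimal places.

Var(A+I+B) = 18.5² + 12.9² + 17.9² + 2·[18.5·12.9·0.56 + 18.5·17.9·0.47 + 12.9·17.9·0.40] = 829.07 + 763.297 = 1592.37.
With uncorrelated errors the cross-covariances are all true-score covariance, so they carry over unchanged; only the diagonal terms shrink to ρᵢσᵢ².
True-score variance = [18.5²·0.70 + 12.9²·0.78 + 17.9²·0.93] + 763.297 = 667.356 + 763.297 = 1430.65.
Reliability = 1430.65 / 1592.37 = 0.898.

0.898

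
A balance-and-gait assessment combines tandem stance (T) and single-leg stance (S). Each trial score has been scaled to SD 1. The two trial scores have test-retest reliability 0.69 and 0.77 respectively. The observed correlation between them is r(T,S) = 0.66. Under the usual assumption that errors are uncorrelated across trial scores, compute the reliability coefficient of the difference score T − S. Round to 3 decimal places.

0.206

Var(T−S) = 1 + 1 − 2·0.66 = 2 − 1.32 = 0.68.
Under uncorrelated errors the observed covariances equal the true-score covariances, so only the own-variance terms attenuate.
True-score variance = [0.69 + 0.77] − 1.32 = 1.46 − 1.32 = 0.14.
Reliability = 0.14 / 0.68 = 0.206.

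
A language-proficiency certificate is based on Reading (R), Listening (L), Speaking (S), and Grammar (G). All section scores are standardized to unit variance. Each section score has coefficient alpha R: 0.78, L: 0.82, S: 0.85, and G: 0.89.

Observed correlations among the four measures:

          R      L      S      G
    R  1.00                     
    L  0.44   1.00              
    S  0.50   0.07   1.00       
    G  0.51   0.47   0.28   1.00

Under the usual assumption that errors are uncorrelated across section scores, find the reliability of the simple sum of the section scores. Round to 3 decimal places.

Var(R+L+S+G) = 4 + 2·[0.44 + 0.50 + 0.51 + 0.07 + 0.47 + 0.28] = 4 + 4.54 = 8.54.
Because errors are independent across components, Cov(Tᵢ,Tⱼ) = Cov(Xᵢ,Xⱼ); the off-diagonal part of the true-score variance is the same as above.
True-score variance = [0.78 + 0.82 + 0.85 + 0.89] + 4.54 = 3.34 + 4.54 = 7.88.
Reliability = 7.88 / 8.54 = 0.923.

0.923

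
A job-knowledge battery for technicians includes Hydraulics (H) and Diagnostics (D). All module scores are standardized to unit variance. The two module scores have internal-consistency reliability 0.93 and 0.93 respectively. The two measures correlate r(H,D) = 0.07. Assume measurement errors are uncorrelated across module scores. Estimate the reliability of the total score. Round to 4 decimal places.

0.9346

Var(H+D) = 2 + 2·[0.07] = 2 + 0.14 = 2.14.
Under uncorrelated errors the observed covariances equal the true-score covariances, so only the own-variance terms attenuate.
True-score variance = [0.93 + 0.93] + 0.14 = 1.86 + 0.14 = 2.
Reliability = 2 / 2.14 = 0.9346.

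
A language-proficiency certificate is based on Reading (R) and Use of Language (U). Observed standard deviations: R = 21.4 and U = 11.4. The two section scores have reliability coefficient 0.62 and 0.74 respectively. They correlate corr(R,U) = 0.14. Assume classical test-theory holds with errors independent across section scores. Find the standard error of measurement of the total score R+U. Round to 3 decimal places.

14.416

Var(total) = 587.92 + 68.3088 = 656.229.
True-score variance = 380.106 + 68.3088 = 448.414, so reliability = 0.6833.
Error variance = 656.229 − 448.414 = 207.814; SEM = √207.814 = 14.416.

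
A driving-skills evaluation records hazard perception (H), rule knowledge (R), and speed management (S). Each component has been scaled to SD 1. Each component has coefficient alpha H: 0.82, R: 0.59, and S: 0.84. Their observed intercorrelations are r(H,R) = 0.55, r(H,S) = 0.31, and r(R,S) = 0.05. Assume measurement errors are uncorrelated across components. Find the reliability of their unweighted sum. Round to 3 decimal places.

Var(H+R+S) = 3 + 2·[0.55 + 0.31 + 0.05] = 3 + 1.82 = 4.82.
With uncorrelated errors the cross-covariances are all true-score covariance, so they carry over unchanged; only the diagonal terms shrink to ρᵢσᵢ².
True-score variance = [0.82 + 0.59 + 0.84] + 1.82 = 2.25 + 1.82 = 4.07.
Reliability = 4.07 / 4.82 = 0.844.

0.844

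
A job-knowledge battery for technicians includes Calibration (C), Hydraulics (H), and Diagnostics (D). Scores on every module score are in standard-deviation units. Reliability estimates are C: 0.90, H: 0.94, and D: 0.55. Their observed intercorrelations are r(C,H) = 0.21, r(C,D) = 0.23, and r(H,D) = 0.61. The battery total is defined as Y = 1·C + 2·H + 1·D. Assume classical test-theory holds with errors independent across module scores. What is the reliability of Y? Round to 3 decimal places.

Var(Y) = 1 + 2² + 1 + 2·[2·0.21 + 0.23 + 2·0.61] = 6 + 3.74 = 9.74.
With uncorrelated errors the cross-covariances are all true-score covariance, so they carry over unchanged; only the diagonal terms shrink to ρᵢσᵢ².
True-score variance = [0.90 + 2²·0.94 + 0.55] + 3.74 = 5.21 + 3.74 = 8.95.
Reliability = 8.95 / 9.74 = 0.919.

0.919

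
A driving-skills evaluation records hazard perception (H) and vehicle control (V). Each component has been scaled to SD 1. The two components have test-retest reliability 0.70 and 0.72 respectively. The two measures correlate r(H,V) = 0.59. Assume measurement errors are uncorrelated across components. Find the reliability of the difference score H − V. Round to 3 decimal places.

0.293

Var(H−V) = 1 + 1 − 2·0.59 = 2 − 1.18 = 0.82.
Because errors are independent across components, Cov(Tᵢ,Tⱼ) = Cov(Xᵢ,Xⱼ); the off-diagonal part of the true-score variance is the same as above.
True-score variance = [0.70 + 0.72] − 1.18 = 1.42 − 1.18 = 0.24.
Reliability = 0.24 / 0.82 = 0.293.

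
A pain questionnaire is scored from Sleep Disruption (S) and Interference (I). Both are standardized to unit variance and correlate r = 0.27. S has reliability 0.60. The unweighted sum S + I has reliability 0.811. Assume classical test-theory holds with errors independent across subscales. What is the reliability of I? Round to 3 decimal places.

Var(S+I) = 2 + 2·0.27 = 2.540.
True-score variance = ρ_S + ρ_I + 2·0.27, so 0.811 = (0.60 + ρ_I + 0.54) / 2.540.
ρ_I = 0.811·2.540 − 0.60 − 0.54 = 0.920.

0.920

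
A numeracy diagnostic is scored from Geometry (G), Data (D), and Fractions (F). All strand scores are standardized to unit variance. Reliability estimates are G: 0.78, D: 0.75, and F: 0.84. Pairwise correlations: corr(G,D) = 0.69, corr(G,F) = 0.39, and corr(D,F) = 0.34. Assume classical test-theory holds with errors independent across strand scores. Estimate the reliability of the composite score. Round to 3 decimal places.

0.892

Var(G+D+F) = 3 + 2·[0.69 + 0.39 + 0.34] = 3 + 2.84 = 5.84.
Under uncorrelated errors the observed covariances equal the true-score covariances, so only the own-variance terms attenuate.
True-score variance = [0.78 + 0.75 + 0.84] + 2.84 = 2.37 + 2.84 = 5.21.
Reliability = 5.21 / 5.84 = 0.892.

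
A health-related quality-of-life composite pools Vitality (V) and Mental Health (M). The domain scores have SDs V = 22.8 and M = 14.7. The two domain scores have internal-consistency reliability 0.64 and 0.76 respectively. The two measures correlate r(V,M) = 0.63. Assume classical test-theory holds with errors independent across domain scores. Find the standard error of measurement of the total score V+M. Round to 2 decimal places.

15.46

Var(total) = 735.93 + 422.302 = 1158.23.
True-score variance = 496.926 + 422.302 = 919.228, so reliability = 0.7936.
Error variance = 1158.23 − 919.228 = 239.004; SEM = √239.004 = 15.46.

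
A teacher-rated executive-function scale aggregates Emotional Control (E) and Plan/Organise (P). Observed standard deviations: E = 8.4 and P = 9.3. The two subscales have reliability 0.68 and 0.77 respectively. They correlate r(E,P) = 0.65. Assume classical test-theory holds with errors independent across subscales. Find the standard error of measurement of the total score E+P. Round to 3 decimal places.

6.517

Var(total) = 157.05 + 101.556 = 258.606.
True-score variance = 114.578 + 101.556 = 216.134, so reliability = 0.8358.
Error variance = 258.606 − 216.134 = 42.4719; SEM = √42.4719 = 6.517.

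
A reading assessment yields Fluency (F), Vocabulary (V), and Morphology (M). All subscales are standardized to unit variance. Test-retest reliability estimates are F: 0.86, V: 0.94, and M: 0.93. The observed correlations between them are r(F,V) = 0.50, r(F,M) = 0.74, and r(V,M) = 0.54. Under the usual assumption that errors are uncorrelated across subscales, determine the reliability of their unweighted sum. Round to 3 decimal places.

0.959

Var(F+V+M) = 3 + 2·[0.50 + 0.74 + 0.54] = 3 + 3.56 = 6.56.
Under uncorrelated errors the observed covariances equal the true-score covariances, so only the own-variance terms attenuate.
True-score variance = [0.86 + 0.94 + 0.93] + 3.56 = 2.73 + 3.56 = 6.29.
Reliability = 6.29 / 6.56 = 0.959.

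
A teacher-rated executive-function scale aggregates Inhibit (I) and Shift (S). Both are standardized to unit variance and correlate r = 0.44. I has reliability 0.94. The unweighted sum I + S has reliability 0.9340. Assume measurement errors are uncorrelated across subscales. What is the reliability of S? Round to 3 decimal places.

Var(I+S) = 2 + 2·0.44 = 2.880.
True-score variance = ρ_I + ρ_S + 2·0.44, so 0.9340 = (0.94 + ρ_S + 0.88) / 2.880.
ρ_S = 0.9340·2.880 − 0.94 − 0.88 = 0.870.

0.870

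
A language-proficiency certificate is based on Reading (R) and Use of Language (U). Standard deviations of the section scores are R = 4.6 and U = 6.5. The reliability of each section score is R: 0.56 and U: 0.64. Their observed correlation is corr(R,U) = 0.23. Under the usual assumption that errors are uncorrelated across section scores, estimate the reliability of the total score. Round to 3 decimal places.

0.682

Var(R+U) = 4.6² + 6.5² + 2·[4.6·6.5·0.23] = 63.41 + 13.754 = 77.164.
Under uncorrelated errors the observed covariances equal the true-score covariances, so only the own-variance terms attenuate.
True-score variance = [4.6²·0.56 + 6.5²·0.64] + 13.754 = 38.8896 + 13.754 = 52.6436.
Reliability = 52.6436 / 77.164 = 0.682.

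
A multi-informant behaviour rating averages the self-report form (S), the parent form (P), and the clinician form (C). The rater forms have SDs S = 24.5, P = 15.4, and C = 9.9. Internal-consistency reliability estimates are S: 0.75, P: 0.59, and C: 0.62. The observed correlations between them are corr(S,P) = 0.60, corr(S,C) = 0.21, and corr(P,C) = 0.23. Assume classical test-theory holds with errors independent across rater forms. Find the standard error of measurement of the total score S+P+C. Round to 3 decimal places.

Var(total) = 935.42 + 624.763 = 1560.18.
True-score variance = 650.878 + 624.763 = 1275.64, so reliability = 0.8176.
Error variance = 1560.18 − 1275.64 = 284.542; SEM = √284.542 = 16.868.

16.868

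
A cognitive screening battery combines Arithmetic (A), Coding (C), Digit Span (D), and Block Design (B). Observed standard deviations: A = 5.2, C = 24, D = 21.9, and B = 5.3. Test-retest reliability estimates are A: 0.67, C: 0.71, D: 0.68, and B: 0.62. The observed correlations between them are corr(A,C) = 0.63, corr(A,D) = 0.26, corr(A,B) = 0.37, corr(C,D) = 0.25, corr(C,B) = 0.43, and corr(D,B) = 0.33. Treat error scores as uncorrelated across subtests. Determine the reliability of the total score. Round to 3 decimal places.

Var(A+C+D+B) = 5.2² + 24² + 21.9² + 5.3² + 2·[5.2·24·0.63 + 5.2·21.9·0.26 + 5.2·5.3·0.37 + 24·21.9·0.25 + 24·5.3·0.43 + 21.9·5.3·0.33] = 1110.74 + 685.658 = 1796.4.
With uncorrelated errors the cross-covariances are all true-score covariance, so they carry over unchanged; only the diagonal terms shrink to ρᵢσᵢ².
True-score variance = [5.2²·0.67 + 24²·0.71 + 21.9²·0.68 + 5.3²·0.62] + 685.658 = 770.627 + 685.658 = 1456.29.
Reliability = 1456.29 / 1796.4 = 0.811.

0.811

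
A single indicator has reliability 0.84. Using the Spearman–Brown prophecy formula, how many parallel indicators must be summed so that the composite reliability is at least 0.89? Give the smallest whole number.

2

k ≥ ρ*(1−ρ₁)/(ρ₁(1−ρ*)) = 0.89·0.16 / (0.84·0.11) = 1.541.
Smallest integer k = 2.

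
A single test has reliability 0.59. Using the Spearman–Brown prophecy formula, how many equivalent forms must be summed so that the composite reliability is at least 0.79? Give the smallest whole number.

k ≥ ρ*(1−ρ₁)/(ρ₁(1−ρ*)) = 0.79·0.41 / (0.59·0.21) = 2.614.
Smallest integer k = 3.

3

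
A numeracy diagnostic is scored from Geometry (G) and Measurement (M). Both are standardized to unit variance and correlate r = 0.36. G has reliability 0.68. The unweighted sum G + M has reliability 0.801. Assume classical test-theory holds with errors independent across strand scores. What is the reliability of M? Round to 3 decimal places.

0.779

Var(G+M) = 2 + 2·0.36 = 2.720.
True-score variance = ρ_G + ρ_M + 2·0.36, so 0.801 = (0.68 + ρ_M + 0.72) / 2.720.
ρ_M = 0.801·2.720 − 0.68 − 0.72 = 0.779.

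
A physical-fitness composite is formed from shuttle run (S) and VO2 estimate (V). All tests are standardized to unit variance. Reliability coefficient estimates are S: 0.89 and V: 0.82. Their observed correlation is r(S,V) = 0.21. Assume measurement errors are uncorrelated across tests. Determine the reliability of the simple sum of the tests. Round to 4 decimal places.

Var(S+V) = 2 + 2·[0.21] = 2 + 0.42 = 2.42.
Under uncorrelated errors the observed covariances equal the true-score covariances, so only the own-variance terms attenuate.
True-score variance = [0.89 + 0.82] + 0.42 = 1.71 + 0.42 = 2.13.
Reliability = 2.13 / 2.42 = 0.8802.

0.8802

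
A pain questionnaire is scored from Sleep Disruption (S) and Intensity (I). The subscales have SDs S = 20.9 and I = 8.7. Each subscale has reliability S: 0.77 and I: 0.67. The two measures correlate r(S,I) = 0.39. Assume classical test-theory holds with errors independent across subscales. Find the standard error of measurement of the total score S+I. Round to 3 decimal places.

Var(total) = 512.5 + 141.827 = 654.327.
True-score variance = 387.056 + 141.827 = 528.883, so reliability = 0.8083.
Error variance = 654.327 − 528.883 = 125.444; SEM = √125.444 = 11.200.

11.200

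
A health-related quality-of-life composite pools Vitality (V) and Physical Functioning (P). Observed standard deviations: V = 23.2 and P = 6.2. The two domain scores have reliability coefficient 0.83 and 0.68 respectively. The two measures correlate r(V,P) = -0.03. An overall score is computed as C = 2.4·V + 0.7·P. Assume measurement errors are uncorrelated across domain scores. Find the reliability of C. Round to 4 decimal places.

0.8283

Var(C) = 2.4²·23.2² + 0.7²·6.2² + 2·[1.68·23.2·6.2·(-0.03)] = 3119.1 − 14.4991 = 3104.6.
With uncorrelated errors the cross-covariances are all true-score covariance, so they carry over unchanged; only the diagonal terms shrink to ρᵢσᵢ².
True-score variance = [2.4²·23.2²·0.83 + 0.7²·6.2²·0.68] − 14.4991 = 2586.03 − 14.4991 = 2571.53.
Reliability = 2571.53 / 3104.6 = 0.8283.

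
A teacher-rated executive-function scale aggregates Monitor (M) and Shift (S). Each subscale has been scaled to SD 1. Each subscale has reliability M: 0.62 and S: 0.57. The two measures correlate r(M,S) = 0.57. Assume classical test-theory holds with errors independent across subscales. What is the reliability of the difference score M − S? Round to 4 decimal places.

Var(M−S) = 1 + 1 − 2·0.57 = 2 − 1.14 = 0.86.
With uncorrelated errors the cross-covariances are all true-score covariance, so they carry over unchanged; only the diagonal terms shrink to ρᵢσᵢ².
True-score variance = [0.62 + 0.57] − 1.14 = 1.19 − 1.14 = 0.05.
Reliability = 0.05 / 0.86 = 0.0581.

0.0581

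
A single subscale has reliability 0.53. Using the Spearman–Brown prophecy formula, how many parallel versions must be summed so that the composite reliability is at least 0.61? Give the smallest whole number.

k ≥ ρ*(1−ρ₁)/(ρ₁(1−ρ*)) = 0.61·0.47 / (0.53·0.39) = 1.387.
Smallest integer k = 2.

2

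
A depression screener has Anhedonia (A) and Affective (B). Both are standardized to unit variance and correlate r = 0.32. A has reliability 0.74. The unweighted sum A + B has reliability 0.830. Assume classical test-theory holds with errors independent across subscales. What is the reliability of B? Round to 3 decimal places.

0.811

Var(A+B) = 2 + 2·0.32 = 2.640.
True-score variance = ρ_A + ρ_B + 2·0.32, so 0.830 = (0.74 + ρ_B + 0.64) / 2.640.
ρ_B = 0.830·2.640 − 0.74 − 0.64 = 0.811.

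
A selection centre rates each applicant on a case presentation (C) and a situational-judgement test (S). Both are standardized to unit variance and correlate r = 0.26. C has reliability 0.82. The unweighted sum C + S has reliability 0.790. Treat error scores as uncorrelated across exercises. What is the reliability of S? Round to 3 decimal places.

0.651

Var(C+S) = 2 + 2·0.26 = 2.520.
True-score variance = ρ_C + ρ_S + 2·0.26, so 0.790 = (0.82 + ρ_S + 0.52) / 2.520.
ρ_S = 0.790·2.520 − 0.82 − 0.52 = 0.651.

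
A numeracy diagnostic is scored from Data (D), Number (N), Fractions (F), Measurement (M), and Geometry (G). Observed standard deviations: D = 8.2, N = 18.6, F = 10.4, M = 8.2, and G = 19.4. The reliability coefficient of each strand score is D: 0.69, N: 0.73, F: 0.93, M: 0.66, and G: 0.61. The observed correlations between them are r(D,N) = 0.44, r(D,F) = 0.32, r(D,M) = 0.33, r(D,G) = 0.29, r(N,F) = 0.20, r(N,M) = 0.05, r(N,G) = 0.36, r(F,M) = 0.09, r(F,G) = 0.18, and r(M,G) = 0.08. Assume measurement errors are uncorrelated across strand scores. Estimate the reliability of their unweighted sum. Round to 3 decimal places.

Var(D+N+F+M+G) = 8.2² + 18.6² + 10.4² + 8.2² + 19.4² + 2·[8.2·18.6·0.44 + 8.2·10.4·0.32 + 8.2·8.2·0.33 + 8.2·19.4·0.29 + 18.6·10.4·0.20 + 18.6·8.2·0.05 + 18.6·19.4·0.36 + 10.4·8.2·0.09 + 10.4·19.4·0.18 + 8.2·19.4·0.08] = 964.96 + 791.311 = 1756.27.
Under uncorrelated errors the observed covariances equal the true-score covariances, so only the own-variance terms attenuate.
True-score variance = [8.2²·0.69 + 18.6²·0.73 + 10.4²·0.93 + 8.2²·0.66 + 19.4²·0.61] + 791.311 = 673.493 + 791.311 = 1464.8.
Reliability = 1464.8 / 1756.27 = 0.834.

0.834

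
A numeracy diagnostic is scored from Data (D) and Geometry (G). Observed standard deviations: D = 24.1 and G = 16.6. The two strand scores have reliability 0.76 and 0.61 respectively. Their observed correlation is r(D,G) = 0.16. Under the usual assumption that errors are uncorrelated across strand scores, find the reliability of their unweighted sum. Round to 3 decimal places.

0.749

Var(D+G) = 24.1² + 16.6² + 2·[24.1·16.6·0.16] = 856.37 + 128.019 = 984.389.
Because errors are independent across components, Cov(Tᵢ,Tⱼ) = Cov(Xᵢ,Xⱼ); the off-diagonal part of the true-score variance is the same as above.
True-score variance = [24.1²·0.76 + 16.6²·0.61] + 128.019 = 609.507 + 128.019 = 737.526.
Reliability = 737.526 / 984.389 = 0.749.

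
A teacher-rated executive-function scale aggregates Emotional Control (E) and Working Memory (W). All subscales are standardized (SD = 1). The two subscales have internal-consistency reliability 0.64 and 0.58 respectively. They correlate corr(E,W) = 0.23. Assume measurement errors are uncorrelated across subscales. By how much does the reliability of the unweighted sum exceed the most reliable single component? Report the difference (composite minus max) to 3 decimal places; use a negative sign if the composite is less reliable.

Var(sum) = 2 + 0.46 = 2.46; true-score variance = 1.22 + 0.46 = 1.68; composite reliability = 0.6829.
Max component reliability = 0.6400.
Difference = 0.6829 − 0.6400 = 0.043.

0.043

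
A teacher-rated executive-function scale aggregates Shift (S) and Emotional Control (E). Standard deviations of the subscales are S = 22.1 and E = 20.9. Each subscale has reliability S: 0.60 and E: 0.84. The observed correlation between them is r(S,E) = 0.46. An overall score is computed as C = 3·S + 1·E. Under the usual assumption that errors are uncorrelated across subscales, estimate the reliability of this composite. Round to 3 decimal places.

Var(C) = 3²·22.1² + 20.9² + 2·[3·22.1·20.9·0.46] = 4832.5 + 1274.82 = 6107.32.
With uncorrelated errors the cross-covariances are all true-score covariance, so they carry over unchanged; only the diagonal terms shrink to ρᵢσᵢ².
True-score variance = [3²·22.1²·0.60 + 20.9²·0.84] + 1274.82 = 3004.33 + 1274.82 = 4279.15.
Reliability = 4279.15 / 6107.32 = 0.701.

0.701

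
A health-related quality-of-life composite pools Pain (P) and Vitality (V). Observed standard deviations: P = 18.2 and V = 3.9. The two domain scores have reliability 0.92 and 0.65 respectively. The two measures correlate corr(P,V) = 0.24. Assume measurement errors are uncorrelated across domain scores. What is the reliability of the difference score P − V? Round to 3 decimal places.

0.898

Var(P−V) = 18.2² + 3.9² − 2·18.2·3.9·0.24 = 346.45 − 34.0704 = 312.38.
Because errors are independent across components, Cov(Tᵢ,Tⱼ) = Cov(Xᵢ,Xⱼ); the off-diagonal part of the true-score variance is the same as above.
True-score variance = [18.2²·0.92 + 3.9²·0.65] − 34.0704 = 314.627 − 34.0704 = 280.557.
Reliability = 280.557 / 312.38 = 0.898.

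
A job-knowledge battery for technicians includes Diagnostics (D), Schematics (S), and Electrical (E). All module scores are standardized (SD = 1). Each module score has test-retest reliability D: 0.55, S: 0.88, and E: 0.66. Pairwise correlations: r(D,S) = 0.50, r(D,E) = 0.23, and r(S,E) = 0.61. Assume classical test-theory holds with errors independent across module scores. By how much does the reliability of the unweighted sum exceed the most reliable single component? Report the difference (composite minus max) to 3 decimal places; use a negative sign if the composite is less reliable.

-0.040

Var(sum) = 3 + 2.68 = 5.68; true-score variance = 2.09 + 2.68 = 4.77; composite reliability = 0.8398.
Max component reliability = 0.8800.
Difference = 0.8398 − 0.8800 = -0.040.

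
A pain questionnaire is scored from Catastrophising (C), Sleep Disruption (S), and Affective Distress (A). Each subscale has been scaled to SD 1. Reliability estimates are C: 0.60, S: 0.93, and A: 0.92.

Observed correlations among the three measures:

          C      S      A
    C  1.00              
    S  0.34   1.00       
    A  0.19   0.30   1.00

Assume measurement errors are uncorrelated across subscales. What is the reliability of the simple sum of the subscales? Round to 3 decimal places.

0.882

Var(C+S+A) = 3 + 2·[0.34 + 0.19 + 0.30] = 3 + 1.66 = 4.66.
Because errors are independent across components, Cov(Tᵢ,Tⱼ) = Cov(Xᵢ,Xⱼ); the off-diagonal part of the true-score variance is the same as above.
True-score variance = [0.60 + 0.93 + 0.92] + 1.66 = 2.45 + 1.66 = 4.11.
Reliability = 4.11 / 4.66 = 0.882.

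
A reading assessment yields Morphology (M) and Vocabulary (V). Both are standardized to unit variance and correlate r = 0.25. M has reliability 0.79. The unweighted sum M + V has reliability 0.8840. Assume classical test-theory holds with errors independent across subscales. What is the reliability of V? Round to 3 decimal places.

0.920

Var(M+V) = 2 + 2·0.25 = 2.500.
True-score variance = ρ_M + ρ_V + 2·0.25, so 0.8840 = (0.79 + ρ_V + 0.50) / 2.500.
ρ_V = 0.8840·2.500 − 0.79 − 0.50 = 0.920.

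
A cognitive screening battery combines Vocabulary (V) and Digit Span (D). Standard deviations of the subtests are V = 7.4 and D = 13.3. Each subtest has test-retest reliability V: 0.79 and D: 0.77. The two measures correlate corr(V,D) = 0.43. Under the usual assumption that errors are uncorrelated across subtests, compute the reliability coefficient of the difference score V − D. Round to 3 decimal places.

Var(V−D) = 7.4² + 13.3² − 2·7.4·13.3·0.43 = 231.65 − 84.6412 = 147.009.
With uncorrelated errors the cross-covariances are all true-score covariance, so they carry over unchanged; only the diagonal terms shrink to ρᵢσᵢ².
True-score variance = [7.4²·0.79 + 13.3²·0.77] − 84.6412 = 179.466 − 84.6412 = 94.8245.
Reliability = 94.8245 / 147.009 = 0.645.

0.645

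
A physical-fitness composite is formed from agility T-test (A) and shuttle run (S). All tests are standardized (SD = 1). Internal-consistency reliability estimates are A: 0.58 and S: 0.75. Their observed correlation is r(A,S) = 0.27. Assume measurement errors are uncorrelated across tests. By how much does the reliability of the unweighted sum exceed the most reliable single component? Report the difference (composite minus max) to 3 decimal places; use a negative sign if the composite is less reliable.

-0.014

Var(sum) = 2 + 0.54 = 2.54; true-score variance = 1.33 + 0.54 = 1.87; composite reliability = 0.7362.
Max component reliability = 0.7500.
Difference = 0.7362 − 0.7500 = -0.014.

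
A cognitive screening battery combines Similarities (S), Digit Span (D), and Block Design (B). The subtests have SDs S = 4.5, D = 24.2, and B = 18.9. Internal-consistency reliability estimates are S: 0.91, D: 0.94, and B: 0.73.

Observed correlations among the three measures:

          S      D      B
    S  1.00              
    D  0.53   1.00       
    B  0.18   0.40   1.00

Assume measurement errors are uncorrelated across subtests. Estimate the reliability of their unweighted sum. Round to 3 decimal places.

0.910

Var(S+D+B) = 4.5² + 24.2² + 18.9² + 2·[4.5·24.2·0.53 + 4.5·18.9·0.18 + 24.2·18.9·0.40] = 963.1 + 511.956 = 1475.06.
With uncorrelated errors the cross-covariances are all true-score covariance, so they carry over unchanged; only the diagonal terms shrink to ρᵢσᵢ².
True-score variance = [4.5²·0.91 + 24.2²·0.94 + 18.9²·0.73] + 511.956 = 829.692 + 511.956 = 1341.65.
Reliability = 1341.65 / 1475.06 = 0.910.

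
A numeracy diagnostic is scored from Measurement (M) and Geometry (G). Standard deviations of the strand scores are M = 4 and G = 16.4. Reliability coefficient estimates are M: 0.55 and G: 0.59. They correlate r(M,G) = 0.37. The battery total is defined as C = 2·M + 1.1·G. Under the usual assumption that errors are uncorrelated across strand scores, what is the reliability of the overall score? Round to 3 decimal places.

Var(C) = 2²·4² + 1.1²·16.4² + 2·[2.2·4·16.4·0.37] = 389.442 + 106.797 = 496.238.
Because errors are independent across components, Cov(Tᵢ,Tⱼ) = Cov(Xᵢ,Xⱼ); the off-diagonal part of the true-score variance is the same as above.
True-score variance = [2²·4²·0.55 + 1.1²·16.4²·0.59] + 106.797 = 227.211 + 106.797 = 334.007.
Reliability = 334.007 / 496.238 = 0.673.

0.673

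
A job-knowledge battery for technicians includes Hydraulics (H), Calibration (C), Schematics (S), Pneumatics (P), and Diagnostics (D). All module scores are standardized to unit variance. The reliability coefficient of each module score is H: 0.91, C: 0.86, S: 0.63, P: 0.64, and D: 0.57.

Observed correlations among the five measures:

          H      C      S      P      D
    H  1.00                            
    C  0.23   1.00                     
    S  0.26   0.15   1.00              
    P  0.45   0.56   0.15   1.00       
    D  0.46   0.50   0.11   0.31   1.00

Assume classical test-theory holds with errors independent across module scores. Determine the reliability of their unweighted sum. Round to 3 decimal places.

Var(H+C+S+P+D) = 5 + 2·[0.23 + 0.26 + 0.45 + 0.46 + 0.15 + 0.56 + 0.50 + 0.15 + 0.11 + 0.31] = 5 + 6.36 = 11.36.
Because errors are independent across components, Cov(Tᵢ,Tⱼ) = Cov(Xᵢ,Xⱼ); the off-diagonal part of the true-score variance is the same as above.
True-score variance = [0.91 + 0.86 + 0.63 + 0.64 + 0.57] + 6.36 = 3.61 + 6.36 = 9.97.
Reliability = 9.97 / 11.36 = 0.878.

0.878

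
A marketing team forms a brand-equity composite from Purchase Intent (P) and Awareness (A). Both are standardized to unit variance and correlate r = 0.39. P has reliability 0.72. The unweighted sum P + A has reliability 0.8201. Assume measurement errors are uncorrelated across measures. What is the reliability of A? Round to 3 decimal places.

Var(P+A) = 2 + 2·0.39 = 2.780.
True-score variance = ρ_P + ρ_A + 2·0.39, so 0.8201 = (0.72 + ρ_A + 0.78) / 2.780.
ρ_A = 0.8201·2.780 − 0.72 − 0.78 = 0.780.

0.780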